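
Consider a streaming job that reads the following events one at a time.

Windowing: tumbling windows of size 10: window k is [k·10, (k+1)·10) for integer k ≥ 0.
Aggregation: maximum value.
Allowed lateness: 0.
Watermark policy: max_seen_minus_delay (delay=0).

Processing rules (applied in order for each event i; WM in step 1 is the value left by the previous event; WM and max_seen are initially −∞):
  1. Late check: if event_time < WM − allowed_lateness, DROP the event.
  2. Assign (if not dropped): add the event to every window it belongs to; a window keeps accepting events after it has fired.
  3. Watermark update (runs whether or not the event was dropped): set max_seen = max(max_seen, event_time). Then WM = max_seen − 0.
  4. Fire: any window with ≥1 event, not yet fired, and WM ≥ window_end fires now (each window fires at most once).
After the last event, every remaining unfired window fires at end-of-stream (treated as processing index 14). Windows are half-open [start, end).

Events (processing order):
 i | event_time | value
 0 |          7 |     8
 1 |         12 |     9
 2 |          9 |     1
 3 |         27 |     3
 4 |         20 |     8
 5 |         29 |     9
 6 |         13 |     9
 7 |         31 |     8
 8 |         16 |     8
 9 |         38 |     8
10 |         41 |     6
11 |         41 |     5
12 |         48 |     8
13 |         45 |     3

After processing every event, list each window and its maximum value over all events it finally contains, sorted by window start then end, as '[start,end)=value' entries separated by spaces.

i=0 t=7 v=8: → [0,10); WM=7
i=1 t=12 v=9: → [10,20); WM=12; [0,10) fires=8
i=2 t=9 v=1: DROP (t<12-0); WM=12
i=3 t=27 v=3: → [20,30); WM=27; [10,20) fires=9
i=4 t=20 v=8: DROP (t<27-0); WM=27
i=5 t=29 v=9: → [20,30); WM=29
i=6 t=13 v=9: DROP (t<29-0); WM=29
i=7 t=31 v=8: → [30,40); WM=31; [20,30) fires=9
i=8 t=16 v=8: DROP (t<31-0); WM=31
i=9 t=38 v=8: → [30,40); WM=38
i=10 t=41 v=6: → [40,50); WM=41; [30,40) fires=8
i=11 t=41 v=5: → [40,50); WM=41
i=12 t=48 v=8: → [40,50); WM=48
i=13 t=45 v=3: DROP (t<48-0); WM=48

[0,10)=8 [10,20)=9 [20,30)=9 [30,40)=8 [40,50)=8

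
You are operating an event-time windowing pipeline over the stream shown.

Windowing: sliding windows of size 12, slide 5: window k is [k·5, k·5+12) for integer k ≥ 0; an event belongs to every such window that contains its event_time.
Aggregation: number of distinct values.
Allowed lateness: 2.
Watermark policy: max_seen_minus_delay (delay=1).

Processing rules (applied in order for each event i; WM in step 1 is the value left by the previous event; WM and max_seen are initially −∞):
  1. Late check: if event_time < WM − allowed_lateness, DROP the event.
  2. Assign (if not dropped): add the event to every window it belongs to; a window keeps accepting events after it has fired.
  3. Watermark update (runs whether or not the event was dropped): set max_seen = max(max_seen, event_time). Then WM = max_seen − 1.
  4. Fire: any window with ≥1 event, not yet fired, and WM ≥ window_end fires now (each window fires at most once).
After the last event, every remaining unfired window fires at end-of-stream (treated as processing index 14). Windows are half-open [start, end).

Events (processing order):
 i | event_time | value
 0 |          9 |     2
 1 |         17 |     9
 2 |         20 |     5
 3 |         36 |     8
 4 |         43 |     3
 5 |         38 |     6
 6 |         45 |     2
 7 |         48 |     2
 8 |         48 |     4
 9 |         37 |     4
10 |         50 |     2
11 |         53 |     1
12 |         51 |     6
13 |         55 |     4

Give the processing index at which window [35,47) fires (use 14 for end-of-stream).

7

i=0 t=9 v=2: → [5,17),[0,12); WM=8
i=1 t=17 v=9: → [15,27),[10,22); WM=16; [0,12) fires=1
i=2 t=20 v=5: → [20,32),[15,27),[10,22); WM=19; [5,17) fires=1
i=3 t=36 v=8: → [35,47),[30,42),[25,37); WM=35; [10,22) fires=2 [15,27) fires=2 [20,32) fires=1
i=4 t=43 v=3: → [40,52),[35,47); WM=42; [25,37) fires=1 [30,42) fires=1
i=5 t=38 v=6: DROP (t<42-2); WM=42
i=6 t=45 v=2: → [45,57),[40,52),[35,47); WM=44
i=7 t=48 v=2: → [45,57),[40,52); WM=47; [35,47) fires=3
i=8 t=48 v=4: → [45,57),[40,52); WM=47
i=9 t=37 v=4: DROP (t<47-2); WM=47
i=10 t=50 v=2: → [50,62),[45,57),[40,52); WM=49
i=11 t=53 v=1: → [50,62),[45,57); WM=52; [40,52) fires=3
i=12 t=51 v=6: → [50,62),[45,57),[40,52); WM=52
i=13 t=55 v=4: → [55,67),[50,62),[45,57); WM=54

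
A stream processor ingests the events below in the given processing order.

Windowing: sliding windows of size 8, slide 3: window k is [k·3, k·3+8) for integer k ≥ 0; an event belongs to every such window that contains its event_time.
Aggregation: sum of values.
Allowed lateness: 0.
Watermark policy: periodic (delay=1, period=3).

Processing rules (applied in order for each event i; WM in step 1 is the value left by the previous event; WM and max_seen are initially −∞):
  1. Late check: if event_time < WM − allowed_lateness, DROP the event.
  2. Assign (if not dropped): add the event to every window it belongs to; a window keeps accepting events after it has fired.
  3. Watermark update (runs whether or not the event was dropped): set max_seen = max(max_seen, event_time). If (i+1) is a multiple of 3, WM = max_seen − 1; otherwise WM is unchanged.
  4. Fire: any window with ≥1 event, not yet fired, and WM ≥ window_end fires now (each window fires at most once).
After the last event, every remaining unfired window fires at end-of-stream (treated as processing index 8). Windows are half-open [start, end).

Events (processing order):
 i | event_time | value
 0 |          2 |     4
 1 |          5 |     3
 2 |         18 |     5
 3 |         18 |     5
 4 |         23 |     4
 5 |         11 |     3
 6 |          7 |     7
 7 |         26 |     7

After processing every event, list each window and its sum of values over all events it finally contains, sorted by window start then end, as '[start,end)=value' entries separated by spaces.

[0,8)=7 [3,11)=3 [12,20)=10 [15,23)=10 [18,26)=14 [21,29)=11 [24,32)=7

i=0 t=2 v=4: → [0,8); WM=−∞
i=1 t=5 v=3: → [3,11),[0,8); WM=−∞
i=2 t=18 v=5: → [18,26),[15,23),[12,20); WM=17; [0,8) fires=7 [3,11) fires=3
i=3 t=18 v=5: → [18,26),[15,23),[12,20); WM=17
i=4 t=23 v=4: → [21,29),[18,26); WM=17
i=5 t=11 v=3: DROP (t<17-0); WM=22; [12,20) fires=10
i=6 t=7 v=7: DROP (t<22-0); WM=22
i=7 t=26 v=7: → [24,32),[21,29); WM=22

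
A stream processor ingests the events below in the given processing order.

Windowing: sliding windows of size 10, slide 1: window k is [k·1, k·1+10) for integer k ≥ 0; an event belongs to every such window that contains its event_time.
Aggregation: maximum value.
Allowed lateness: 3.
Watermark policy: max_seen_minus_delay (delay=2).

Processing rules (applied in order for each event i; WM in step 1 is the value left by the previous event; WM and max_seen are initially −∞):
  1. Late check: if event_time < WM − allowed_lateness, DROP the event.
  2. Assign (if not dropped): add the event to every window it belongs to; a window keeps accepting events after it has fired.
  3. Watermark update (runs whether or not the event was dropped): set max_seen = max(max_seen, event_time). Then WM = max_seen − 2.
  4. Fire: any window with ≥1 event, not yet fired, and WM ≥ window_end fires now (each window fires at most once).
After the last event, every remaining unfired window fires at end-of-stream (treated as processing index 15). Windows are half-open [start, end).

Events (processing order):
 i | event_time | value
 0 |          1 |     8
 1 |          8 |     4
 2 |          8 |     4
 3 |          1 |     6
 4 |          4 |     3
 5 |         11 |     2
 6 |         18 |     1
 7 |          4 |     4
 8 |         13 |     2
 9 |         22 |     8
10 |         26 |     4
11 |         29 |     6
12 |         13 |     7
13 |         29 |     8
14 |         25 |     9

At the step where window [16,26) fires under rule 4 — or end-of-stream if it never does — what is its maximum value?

i=0 t=1 v=8: → [1,11),[0,10); WM=-1
i=1 t=8 v=4: → [8,18),[7,17),[6,16),[5,15),[4,14),[3,13),[2,12),[1,11),[0,10); WM=6
i=2 t=8 v=4: → [8,18),[7,17),[6,16),[5,15),[4,14),[3,13),[2,12),[1,11),[0,10); WM=6
i=3 t=1 v=6: DROP (t<6-3); WM=6
i=4 t=4 v=3: → [4,14),[3,13),[2,12),[1,11),[0,10); WM=6
i=5 t=11 v=2: → [11,21),[10,20),[9,19),[8,18),[7,17),[6,16),[5,15),[4,14),[3,13),[2,12); WM=9
i=6 t=18 v=1: → [18,28),[17,27),[16,26),[15,25),[14,24),[13,23),[12,22),[11,21),[10,20),[9,19); WM=16; [0,10) fires=8 [1,11) fires=8 [2,12) fires=4 [3,13) fires=4 [4,14) fires=4 [5,15) fires=4 [6,16) fires=4
i=7 t=4 v=4: DROP (t<16-3); WM=16
i=8 t=13 v=2: → [13,23),[12,22),[11,21),[10,20),[9,19),[8,18),[7,17),[6,16),[5,15),[4,14); WM=16
i=9 t=22 v=8: → [22,32),[21,31),[20,30),[19,29),[18,28),[17,27),[16,26),[15,25),[14,24),[13,23); WM=20; [7,17) fires=4 [8,18) fires=4 [9,19) fires=2 [10,20) fires=2
i=10 t=26 v=4: → [26,36),[25,35),[24,34),[23,33),[22,32),[21,31),[20,30),[19,29),[18,28),[17,27); WM=24; [11,21) fires=2 [12,22) fires=2 [13,23) fires=8 [14,24) fires=8
i=11 t=29 v=6: → [29,39),[28,38),[27,37),[26,36),[25,35),[24,34),[23,33),[22,32),[21,31),[20,30); WM=27; [15,25) fires=8 [16,26) fires=8 [17,27) fires=8
i=12 t=13 v=7: DROP (t<27-3); WM=27
i=13 t=29 v=8: → [29,39),[28,38),[27,37),[26,36),[25,35),[24,34),[23,33),[22,32),[21,31),[20,30); WM=27
i=14 t=25 v=9: → [25,35),[24,34),[23,33),[22,32),[21,31),[20,30),[19,29),[18,28),[17,27),[16,26); WM=27

8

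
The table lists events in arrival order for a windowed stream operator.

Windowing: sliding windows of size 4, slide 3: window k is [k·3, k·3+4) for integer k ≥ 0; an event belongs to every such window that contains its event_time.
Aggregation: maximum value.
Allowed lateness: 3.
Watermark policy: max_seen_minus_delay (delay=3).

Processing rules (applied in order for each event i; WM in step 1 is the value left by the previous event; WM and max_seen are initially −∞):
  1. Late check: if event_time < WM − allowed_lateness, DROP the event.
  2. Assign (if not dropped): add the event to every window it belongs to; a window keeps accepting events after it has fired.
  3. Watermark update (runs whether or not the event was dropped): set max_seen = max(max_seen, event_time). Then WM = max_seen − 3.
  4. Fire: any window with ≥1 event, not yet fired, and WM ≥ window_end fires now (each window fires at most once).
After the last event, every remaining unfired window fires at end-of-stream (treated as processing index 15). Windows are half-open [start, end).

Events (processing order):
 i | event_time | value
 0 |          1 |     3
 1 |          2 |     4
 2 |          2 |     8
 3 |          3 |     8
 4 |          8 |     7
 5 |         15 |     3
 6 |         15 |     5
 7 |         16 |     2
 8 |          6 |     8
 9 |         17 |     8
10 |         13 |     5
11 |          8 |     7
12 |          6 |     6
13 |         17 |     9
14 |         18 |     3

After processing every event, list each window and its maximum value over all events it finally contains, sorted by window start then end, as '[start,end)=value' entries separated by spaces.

i=0 t=1 v=3: → [0,4); WM=-2
i=1 t=2 v=4: → [0,4); WM=-1
i=2 t=2 v=8: → [0,4); WM=-1
i=3 t=3 v=8: → [3,7),[0,4); WM=0
i=4 t=8 v=7: → [6,10); WM=5; [0,4) fires=8
i=5 t=15 v=3: → [15,19),[12,16); WM=12; [3,7) fires=8 [6,10) fires=7
i=6 t=15 v=5: → [15,19),[12,16); WM=12
i=7 t=16 v=2: → [15,19); WM=13
i=8 t=6 v=8: DROP (t<13-3); WM=13
i=9 t=17 v=8: → [15,19); WM=14
i=10 t=13 v=5: → [12,16); WM=14
i=11 t=8 v=7: DROP (t<14-3); WM=14
i=12 t=6 v=6: DROP (t<14-3); WM=14
i=13 t=17 v=9: → [15,19); WM=14
i=14 t=18 v=3: → [18,22),[15,19); WM=15

[0,4)=8 [3,7)=8 [6,10)=7 [12,16)=5 [15,19)=9 [18,22)=3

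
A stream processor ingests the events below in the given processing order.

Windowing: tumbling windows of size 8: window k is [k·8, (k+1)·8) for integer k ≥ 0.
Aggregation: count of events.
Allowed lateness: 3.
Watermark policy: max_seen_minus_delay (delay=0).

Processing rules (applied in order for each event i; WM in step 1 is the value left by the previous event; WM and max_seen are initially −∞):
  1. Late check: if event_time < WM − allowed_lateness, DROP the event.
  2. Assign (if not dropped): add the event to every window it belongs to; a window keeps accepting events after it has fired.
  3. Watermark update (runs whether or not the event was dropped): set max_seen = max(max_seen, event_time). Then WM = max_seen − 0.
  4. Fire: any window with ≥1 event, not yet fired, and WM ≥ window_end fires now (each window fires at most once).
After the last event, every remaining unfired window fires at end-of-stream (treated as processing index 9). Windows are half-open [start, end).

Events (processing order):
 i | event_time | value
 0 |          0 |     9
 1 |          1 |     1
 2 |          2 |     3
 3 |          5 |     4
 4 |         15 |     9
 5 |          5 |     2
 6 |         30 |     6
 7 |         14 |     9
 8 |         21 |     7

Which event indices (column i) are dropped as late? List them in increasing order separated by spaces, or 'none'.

5 7 8

i=0 t=0 v=9: → [0,8); WM=0
i=1 t=1 v=1: → [0,8); WM=1
i=2 t=2 v=3: → [0,8); WM=2
i=3 t=5 v=4: → [0,8); WM=5
i=4 t=15 v=9: → [8,16); WM=15; [0,8) fires=4
i=5 t=5 v=2: DROP (t<15-3); WM=15
i=6 t=30 v=6: → [24,32); WM=30; [8,16) fires=1
i=7 t=14 v=9: DROP (t<30-3); WM=30
i=8 t=21 v=7: DROP (t<30-3); WM=30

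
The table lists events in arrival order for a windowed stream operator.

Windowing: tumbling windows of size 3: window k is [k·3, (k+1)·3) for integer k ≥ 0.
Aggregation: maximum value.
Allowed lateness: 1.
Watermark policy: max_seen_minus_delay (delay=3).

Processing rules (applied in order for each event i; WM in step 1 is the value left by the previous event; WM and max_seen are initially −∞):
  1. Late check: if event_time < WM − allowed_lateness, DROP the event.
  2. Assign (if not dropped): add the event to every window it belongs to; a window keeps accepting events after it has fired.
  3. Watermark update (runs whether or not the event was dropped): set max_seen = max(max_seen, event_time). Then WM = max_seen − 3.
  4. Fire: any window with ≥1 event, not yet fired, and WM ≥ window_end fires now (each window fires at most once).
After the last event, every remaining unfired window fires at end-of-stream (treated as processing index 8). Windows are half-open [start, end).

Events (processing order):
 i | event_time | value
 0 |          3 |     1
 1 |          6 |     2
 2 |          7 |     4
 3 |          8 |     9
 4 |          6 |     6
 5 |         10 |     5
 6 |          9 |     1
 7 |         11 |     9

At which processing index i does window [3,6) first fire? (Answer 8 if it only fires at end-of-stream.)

i=0 t=3 v=1: → [3,6); WM=0
i=1 t=6 v=2: → [6,9); WM=3
i=2 t=7 v=4: → [6,9); WM=4
i=3 t=8 v=9: → [6,9); WM=5
i=4 t=6 v=6: → [6,9); WM=5
i=5 t=10 v=5: → [9,12); WM=7; [3,6) fires=1
i=6 t=9 v=1: → [9,12); WM=7
i=7 t=11 v=9: → [9,12); WM=8

5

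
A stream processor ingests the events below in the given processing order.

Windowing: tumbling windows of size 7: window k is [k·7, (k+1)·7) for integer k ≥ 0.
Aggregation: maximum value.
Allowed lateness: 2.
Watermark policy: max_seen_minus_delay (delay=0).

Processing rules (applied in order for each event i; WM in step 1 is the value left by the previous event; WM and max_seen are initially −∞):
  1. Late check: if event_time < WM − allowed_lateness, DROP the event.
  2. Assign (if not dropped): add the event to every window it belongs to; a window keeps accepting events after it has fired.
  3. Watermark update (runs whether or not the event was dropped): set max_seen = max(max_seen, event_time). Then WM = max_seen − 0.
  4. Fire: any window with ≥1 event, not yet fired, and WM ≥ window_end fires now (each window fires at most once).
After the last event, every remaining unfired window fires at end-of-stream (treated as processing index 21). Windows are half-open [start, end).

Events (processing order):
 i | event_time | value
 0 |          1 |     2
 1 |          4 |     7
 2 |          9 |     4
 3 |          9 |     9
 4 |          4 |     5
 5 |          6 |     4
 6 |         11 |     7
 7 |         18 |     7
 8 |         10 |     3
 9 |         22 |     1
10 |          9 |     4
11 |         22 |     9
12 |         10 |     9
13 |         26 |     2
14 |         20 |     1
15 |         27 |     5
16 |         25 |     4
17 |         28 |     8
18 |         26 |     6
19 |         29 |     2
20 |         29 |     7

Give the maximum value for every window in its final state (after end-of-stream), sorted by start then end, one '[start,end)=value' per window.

i=0 t=1 v=2: → [0,7); WM=1
i=1 t=4 v=7: → [0,7); WM=4
i=2 t=9 v=4: → [7,14); WM=9; [0,7) fires=7
i=3 t=9 v=9: → [7,14); WM=9
i=4 t=4 v=5: DROP (t<9-2); WM=9
i=5 t=6 v=4: DROP (t<9-2); WM=9
i=6 t=11 v=7: → [7,14); WM=11
i=7 t=18 v=7: → [14,21); WM=18; [7,14) fires=9
i=8 t=10 v=3: DROP (t<18-2); WM=18
i=9 t=22 v=1: → [21,28); WM=22; [14,21) fires=7
i=10 t=9 v=4: DROP (t<22-2); WM=22
i=11 t=22 v=9: → [21,28); WM=22
i=12 t=10 v=9: DROP (t<22-2); WM=22
i=13 t=26 v=2: → [21,28); WM=26
i=14 t=20 v=1: DROP (t<26-2); WM=26
i=15 t=27 v=5: → [21,28); WM=27
i=16 t=25 v=4: → [21,28); WM=27
i=17 t=28 v=8: → [28,35); WM=28; [21,28) fires=9
i=18 t=26 v=6: → [21,28); WM=28
i=19 t=29 v=2: → [28,35); WM=29
i=20 t=29 v=7: → [28,35); WM=29

[0,7)=7 [7,14)=9 [14,21)=7 [21,28)=9 [28,35)=8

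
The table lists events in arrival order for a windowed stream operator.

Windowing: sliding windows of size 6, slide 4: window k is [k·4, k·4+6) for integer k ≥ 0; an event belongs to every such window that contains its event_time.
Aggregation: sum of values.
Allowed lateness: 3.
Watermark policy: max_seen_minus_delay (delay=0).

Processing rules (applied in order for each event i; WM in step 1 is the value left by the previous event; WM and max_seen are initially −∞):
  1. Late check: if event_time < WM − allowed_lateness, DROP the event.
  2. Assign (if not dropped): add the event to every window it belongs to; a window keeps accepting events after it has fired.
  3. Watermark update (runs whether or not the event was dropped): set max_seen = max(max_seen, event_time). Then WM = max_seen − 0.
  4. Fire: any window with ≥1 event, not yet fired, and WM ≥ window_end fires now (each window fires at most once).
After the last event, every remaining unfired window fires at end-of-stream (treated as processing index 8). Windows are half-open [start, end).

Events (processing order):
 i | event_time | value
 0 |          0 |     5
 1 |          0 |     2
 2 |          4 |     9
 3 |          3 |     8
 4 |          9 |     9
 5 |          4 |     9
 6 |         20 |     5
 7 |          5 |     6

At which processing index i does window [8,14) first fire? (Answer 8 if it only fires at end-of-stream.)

i=0 t=0 v=5: → [0,6); WM=0
i=1 t=0 v=2: → [0,6); WM=0
i=2 t=4 v=9: → [4,10),[0,6); WM=4
i=3 t=3 v=8: → [0,6); WM=4
i=4 t=9 v=9: → [8,14),[4,10); WM=9; [0,6) fires=24
i=5 t=4 v=9: DROP (t<9-3); WM=9
i=6 t=20 v=5: → [20,26),[16,22); WM=20; [4,10) fires=18 [8,14) fires=9
i=7 t=5 v=6: DROP (t<20-3); WM=20

6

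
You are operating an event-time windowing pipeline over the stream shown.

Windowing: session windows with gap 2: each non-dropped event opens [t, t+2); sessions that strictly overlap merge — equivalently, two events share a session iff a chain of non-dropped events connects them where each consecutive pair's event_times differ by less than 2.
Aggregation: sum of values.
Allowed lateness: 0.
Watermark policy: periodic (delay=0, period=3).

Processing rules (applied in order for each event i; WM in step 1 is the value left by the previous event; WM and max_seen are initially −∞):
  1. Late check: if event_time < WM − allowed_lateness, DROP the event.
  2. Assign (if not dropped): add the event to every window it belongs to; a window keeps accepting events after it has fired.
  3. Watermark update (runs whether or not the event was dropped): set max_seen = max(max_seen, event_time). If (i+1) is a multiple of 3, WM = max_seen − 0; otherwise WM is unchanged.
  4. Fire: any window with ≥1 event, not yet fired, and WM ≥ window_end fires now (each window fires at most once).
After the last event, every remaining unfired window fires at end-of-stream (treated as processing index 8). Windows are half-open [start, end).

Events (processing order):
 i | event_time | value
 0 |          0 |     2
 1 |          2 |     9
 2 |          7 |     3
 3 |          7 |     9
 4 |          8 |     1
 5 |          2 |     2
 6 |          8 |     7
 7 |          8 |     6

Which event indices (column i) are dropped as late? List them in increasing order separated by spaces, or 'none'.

5

i=0 t=0 v=2: → [0,2); WM=−∞
i=1 t=2 v=9: → [2,4); WM=−∞
i=2 t=7 v=3: → [7,9); WM=7
i=3 t=7 v=9: → [7,9); WM=7
i=4 t=8 v=1: → [7,10); WM=7
i=5 t=2 v=2: DROP (t<7-0); WM=8
i=6 t=8 v=7: → [7,10); WM=8
i=7 t=8 v=6: → [7,10); WM=8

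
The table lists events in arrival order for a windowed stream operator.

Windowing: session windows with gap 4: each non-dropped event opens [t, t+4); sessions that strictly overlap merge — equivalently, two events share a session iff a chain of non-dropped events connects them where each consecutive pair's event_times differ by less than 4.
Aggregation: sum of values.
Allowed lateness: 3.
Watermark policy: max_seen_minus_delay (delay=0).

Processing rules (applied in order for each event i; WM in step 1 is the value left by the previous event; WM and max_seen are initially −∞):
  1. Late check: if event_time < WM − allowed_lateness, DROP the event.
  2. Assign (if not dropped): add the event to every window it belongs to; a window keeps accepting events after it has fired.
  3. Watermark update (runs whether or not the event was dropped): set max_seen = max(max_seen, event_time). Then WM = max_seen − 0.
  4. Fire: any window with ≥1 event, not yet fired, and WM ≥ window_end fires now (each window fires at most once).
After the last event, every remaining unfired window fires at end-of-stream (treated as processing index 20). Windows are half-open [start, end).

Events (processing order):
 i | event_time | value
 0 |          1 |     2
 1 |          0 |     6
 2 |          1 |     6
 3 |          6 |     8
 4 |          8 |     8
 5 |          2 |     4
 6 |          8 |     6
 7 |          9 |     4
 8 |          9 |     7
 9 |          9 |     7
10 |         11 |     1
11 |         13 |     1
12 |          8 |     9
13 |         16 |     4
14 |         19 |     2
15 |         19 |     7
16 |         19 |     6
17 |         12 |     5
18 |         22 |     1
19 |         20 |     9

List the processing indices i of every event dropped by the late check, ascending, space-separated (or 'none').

i=0 t=1 v=2: → [1,5); WM=1
i=1 t=0 v=6: → [0,5); WM=1
i=2 t=1 v=6: → [0,5); WM=1
i=3 t=6 v=8: → [6,10); WM=6
i=4 t=8 v=8: → [6,12); WM=8
i=5 t=2 v=4: DROP (t<8-3); WM=8
i=6 t=8 v=6: → [6,12); WM=8
i=7 t=9 v=4: → [6,13); WM=9
i=8 t=9 v=7: → [6,13); WM=9
i=9 t=9 v=7: → [6,13); WM=9
i=10 t=11 v=1: → [6,15); WM=11
i=11 t=13 v=1: → [6,17); WM=13
i=12 t=8 v=9: DROP (t<13-3); WM=13
i=13 t=16 v=4: → [6,20); WM=16
i=14 t=19 v=2: → [6,23); WM=19
i=15 t=19 v=7: → [6,23); WM=19
i=16 t=19 v=6: → [6,23); WM=19
i=17 t=12 v=5: DROP (t<19-3); WM=19
i=18 t=22 v=1: → [6,26); WM=22
i=19 t=20 v=9: → [6,26); WM=22

5 12 17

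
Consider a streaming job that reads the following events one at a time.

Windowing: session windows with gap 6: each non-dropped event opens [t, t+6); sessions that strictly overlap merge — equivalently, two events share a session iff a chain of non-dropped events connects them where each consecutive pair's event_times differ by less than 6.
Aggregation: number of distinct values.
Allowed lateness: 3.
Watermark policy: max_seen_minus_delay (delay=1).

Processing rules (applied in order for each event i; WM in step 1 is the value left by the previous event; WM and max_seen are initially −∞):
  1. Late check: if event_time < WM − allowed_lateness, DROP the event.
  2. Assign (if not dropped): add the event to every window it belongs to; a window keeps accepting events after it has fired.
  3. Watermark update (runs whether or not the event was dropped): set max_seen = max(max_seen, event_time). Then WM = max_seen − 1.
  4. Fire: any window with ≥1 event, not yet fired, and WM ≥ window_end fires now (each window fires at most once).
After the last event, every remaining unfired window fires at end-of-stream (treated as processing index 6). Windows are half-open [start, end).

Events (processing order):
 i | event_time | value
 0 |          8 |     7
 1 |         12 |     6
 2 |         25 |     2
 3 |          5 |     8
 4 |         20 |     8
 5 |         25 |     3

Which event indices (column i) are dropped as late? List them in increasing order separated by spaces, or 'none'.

3 4

i=0 t=8 v=7: → [8,14); WM=7
i=1 t=12 v=6: → [8,18); WM=11
i=2 t=25 v=2: → [25,31); WM=24
i=3 t=5 v=8: DROP (t<24-3); WM=24
i=4 t=20 v=8: DROP (t<24-3); WM=24
i=5 t=25 v=3: → [25,31); WM=24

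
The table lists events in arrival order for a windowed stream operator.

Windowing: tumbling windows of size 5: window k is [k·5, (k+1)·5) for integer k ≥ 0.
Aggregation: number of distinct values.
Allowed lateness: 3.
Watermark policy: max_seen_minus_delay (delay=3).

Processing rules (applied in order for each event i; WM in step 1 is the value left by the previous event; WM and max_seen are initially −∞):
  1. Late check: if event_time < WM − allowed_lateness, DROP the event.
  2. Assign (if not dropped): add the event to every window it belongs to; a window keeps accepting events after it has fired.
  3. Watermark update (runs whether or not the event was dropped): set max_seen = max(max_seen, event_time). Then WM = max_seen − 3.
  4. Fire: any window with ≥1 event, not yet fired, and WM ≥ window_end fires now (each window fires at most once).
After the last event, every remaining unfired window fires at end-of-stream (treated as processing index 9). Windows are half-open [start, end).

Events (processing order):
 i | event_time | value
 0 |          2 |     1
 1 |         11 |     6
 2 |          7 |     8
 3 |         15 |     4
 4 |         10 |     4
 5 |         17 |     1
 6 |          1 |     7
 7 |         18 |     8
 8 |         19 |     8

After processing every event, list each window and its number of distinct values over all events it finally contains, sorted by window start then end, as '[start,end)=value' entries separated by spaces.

i=0 t=2 v=1: → [0,5); WM=-1
i=1 t=11 v=6: → [10,15); WM=8; [0,5) fires=1
i=2 t=7 v=8: → [5,10); WM=8
i=3 t=15 v=4: → [15,20); WM=12; [5,10) fires=1
i=4 t=10 v=4: → [10,15); WM=12
i=5 t=17 v=1: → [15,20); WM=14
i=6 t=1 v=7: DROP (t<14-3); WM=14
i=7 t=18 v=8: → [15,20); WM=15; [10,15) fires=2
i=8 t=19 v=8: → [15,20); WM=16

[0,5)=1 [5,10)=1 [10,15)=2 [15,20)=3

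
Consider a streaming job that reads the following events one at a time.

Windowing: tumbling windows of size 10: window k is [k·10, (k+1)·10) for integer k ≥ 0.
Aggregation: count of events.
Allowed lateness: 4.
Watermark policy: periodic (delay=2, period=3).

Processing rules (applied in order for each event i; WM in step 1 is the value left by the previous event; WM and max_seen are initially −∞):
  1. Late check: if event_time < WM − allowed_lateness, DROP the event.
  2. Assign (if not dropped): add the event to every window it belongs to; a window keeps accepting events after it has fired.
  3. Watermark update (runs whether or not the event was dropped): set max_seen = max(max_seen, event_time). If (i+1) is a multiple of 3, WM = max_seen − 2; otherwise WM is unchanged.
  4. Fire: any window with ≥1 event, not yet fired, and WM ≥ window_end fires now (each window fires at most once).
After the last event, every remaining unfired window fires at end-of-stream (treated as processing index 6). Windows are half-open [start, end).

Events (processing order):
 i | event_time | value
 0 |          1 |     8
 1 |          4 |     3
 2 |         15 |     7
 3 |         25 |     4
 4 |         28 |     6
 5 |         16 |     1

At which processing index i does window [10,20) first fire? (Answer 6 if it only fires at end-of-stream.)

5

i=0 t=1 v=8: → [0,10); WM=−∞
i=1 t=4 v=3: → [0,10); WM=−∞
i=2 t=15 v=7: → [10,20); WM=13; [0,10) fires=2
i=3 t=25 v=4: → [20,30); WM=13
i=4 t=28 v=6: → [20,30); WM=13
i=5 t=16 v=1: → [10,20); WM=26; [10,20) fires=2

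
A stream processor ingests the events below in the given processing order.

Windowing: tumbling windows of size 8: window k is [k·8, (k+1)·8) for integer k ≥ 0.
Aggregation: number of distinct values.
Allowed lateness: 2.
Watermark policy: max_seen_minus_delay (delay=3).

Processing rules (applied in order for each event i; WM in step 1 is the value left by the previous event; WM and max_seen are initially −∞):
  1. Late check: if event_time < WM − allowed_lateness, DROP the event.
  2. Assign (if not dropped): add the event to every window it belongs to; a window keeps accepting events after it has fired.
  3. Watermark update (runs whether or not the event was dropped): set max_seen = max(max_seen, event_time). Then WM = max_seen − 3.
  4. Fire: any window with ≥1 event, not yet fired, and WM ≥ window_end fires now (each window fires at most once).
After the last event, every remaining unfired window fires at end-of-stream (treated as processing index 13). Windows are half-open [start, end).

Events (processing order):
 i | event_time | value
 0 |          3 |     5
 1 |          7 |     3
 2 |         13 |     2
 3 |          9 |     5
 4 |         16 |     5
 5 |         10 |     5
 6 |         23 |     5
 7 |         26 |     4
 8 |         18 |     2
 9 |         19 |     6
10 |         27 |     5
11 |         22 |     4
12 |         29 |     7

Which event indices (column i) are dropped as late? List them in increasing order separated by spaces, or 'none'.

5 8 9

i=0 t=3 v=5: → [0,8); WM=0
i=1 t=7 v=3: → [0,8); WM=4
i=2 t=13 v=2: → [8,16); WM=10; [0,8) fires=2
i=3 t=9 v=5: → [8,16); WM=10
i=4 t=16 v=5: → [16,24); WM=13
i=5 t=10 v=5: DROP (t<13-2); WM=13
i=6 t=23 v=5: → [16,24); WM=20; [8,16) fires=2
i=7 t=26 v=4: → [24,32); WM=23
i=8 t=18 v=2: DROP (t<23-2); WM=23
i=9 t=19 v=6: DROP (t<23-2); WM=23
i=10 t=27 v=5: → [24,32); WM=24; [16,24) fires=1
i=11 t=22 v=4: → [16,24); WM=24
i=12 t=29 v=7: → [24,32); WM=26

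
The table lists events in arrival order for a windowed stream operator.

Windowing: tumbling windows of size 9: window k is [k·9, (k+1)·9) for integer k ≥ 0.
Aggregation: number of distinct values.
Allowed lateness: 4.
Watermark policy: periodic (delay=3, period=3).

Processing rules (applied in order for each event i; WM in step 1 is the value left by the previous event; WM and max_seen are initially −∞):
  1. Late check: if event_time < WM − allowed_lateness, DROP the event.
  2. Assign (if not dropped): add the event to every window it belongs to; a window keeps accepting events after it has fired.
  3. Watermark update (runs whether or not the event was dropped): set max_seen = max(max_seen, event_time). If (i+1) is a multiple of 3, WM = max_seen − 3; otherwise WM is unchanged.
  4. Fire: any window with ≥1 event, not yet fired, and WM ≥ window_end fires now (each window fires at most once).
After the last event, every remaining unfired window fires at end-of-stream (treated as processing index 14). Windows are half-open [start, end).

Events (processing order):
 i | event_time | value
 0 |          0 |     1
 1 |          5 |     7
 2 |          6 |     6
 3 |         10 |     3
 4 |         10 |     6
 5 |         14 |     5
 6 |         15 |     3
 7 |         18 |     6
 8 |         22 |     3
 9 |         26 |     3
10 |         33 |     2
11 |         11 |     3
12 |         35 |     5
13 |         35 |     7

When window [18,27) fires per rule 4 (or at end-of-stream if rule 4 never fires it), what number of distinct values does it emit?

2

i=0 t=0 v=1: → [0,9); WM=−∞
i=1 t=5 v=7: → [0,9); WM=−∞
i=2 t=6 v=6: → [0,9); WM=3
i=3 t=10 v=3: → [9,18); WM=3
i=4 t=10 v=6: → [9,18); WM=3
i=5 t=14 v=5: → [9,18); WM=11; [0,9) fires=3
i=6 t=15 v=3: → [9,18); WM=11
i=7 t=18 v=6: → [18,27); WM=11
i=8 t=22 v=3: → [18,27); WM=19; [9,18) fires=3
i=9 t=26 v=3: → [18,27); WM=19
i=10 t=33 v=2: → [27,36); WM=19
i=11 t=11 v=3: DROP (t<19-4); WM=30; [18,27) fires=2
i=12 t=35 v=5: → [27,36); WM=30
i=13 t=35 v=7: → [27,36); WM=30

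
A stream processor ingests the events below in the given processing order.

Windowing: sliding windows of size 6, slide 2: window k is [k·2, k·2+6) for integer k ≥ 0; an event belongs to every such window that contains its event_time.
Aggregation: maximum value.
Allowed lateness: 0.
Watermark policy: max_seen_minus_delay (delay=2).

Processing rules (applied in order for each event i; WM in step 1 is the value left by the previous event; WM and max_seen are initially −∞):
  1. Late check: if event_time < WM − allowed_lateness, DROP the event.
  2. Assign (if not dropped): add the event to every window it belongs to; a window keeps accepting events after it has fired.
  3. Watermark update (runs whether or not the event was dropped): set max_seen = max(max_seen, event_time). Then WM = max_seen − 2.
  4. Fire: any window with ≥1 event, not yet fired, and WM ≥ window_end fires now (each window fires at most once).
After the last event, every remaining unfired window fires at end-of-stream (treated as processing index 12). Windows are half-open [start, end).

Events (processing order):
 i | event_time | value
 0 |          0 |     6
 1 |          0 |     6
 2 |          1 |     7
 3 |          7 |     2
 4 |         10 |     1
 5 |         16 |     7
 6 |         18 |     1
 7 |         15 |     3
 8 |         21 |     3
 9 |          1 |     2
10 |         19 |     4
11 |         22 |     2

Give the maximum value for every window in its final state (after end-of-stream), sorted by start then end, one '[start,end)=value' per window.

[0,6)=7 [2,8)=2 [4,10)=2 [6,12)=2 [8,14)=1 [10,16)=1 [12,18)=7 [14,20)=7 [16,22)=7 [18,24)=4 [20,26)=3 [22,28)=2

i=0 t=0 v=6: → [0,6); WM=-2
i=1 t=0 v=6: → [0,6); WM=-2
i=2 t=1 v=7: → [0,6); WM=-1
i=3 t=7 v=2: → [6,12),[4,10),[2,8); WM=5
i=4 t=10 v=1: → [10,16),[8,14),[6,12); WM=8; [0,6) fires=7 [2,8) fires=2
i=5 t=16 v=7: → [16,22),[14,20),[12,18); WM=14; [4,10) fires=2 [6,12) fires=2 [8,14) fires=1
i=6 t=18 v=1: → [18,24),[16,22),[14,20); WM=16; [10,16) fires=1
i=7 t=15 v=3: DROP (t<16-0); WM=16
i=8 t=21 v=3: → [20,26),[18,24),[16,22); WM=19; [12,18) fires=7
i=9 t=1 v=2: DROP (t<19-0); WM=19
i=10 t=19 v=4: → [18,24),[16,22),[14,20); WM=19
i=11 t=22 v=2: → [22,28),[20,26),[18,24); WM=20; [14,20) fires=7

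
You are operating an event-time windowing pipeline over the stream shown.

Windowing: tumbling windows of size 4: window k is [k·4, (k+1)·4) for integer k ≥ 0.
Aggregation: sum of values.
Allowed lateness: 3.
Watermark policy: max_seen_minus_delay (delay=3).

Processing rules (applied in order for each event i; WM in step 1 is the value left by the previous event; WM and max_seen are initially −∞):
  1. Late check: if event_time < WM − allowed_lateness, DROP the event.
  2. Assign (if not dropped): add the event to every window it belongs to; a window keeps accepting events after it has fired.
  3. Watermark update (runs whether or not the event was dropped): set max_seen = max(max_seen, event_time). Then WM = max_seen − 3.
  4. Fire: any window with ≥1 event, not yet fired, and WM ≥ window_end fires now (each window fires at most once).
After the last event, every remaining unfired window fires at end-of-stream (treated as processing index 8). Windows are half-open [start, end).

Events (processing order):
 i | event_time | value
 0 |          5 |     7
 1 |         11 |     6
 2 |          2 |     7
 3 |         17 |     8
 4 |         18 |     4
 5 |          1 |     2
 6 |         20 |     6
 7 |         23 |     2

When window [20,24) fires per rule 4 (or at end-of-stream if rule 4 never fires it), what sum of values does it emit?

8

i=0 t=5 v=7: → [4,8); WM=2
i=1 t=11 v=6: → [8,12); WM=8; [4,8) fires=7
i=2 t=2 v=7: DROP (t<8-3); WM=8
i=3 t=17 v=8: → [16,20); WM=14; [8,12) fires=6
i=4 t=18 v=4: → [16,20); WM=15
i=5 t=1 v=2: DROP (t<15-3); WM=15
i=6 t=20 v=6: → [20,24); WM=17
i=7 t=23 v=2: → [20,24); WM=20; [16,20) fires=12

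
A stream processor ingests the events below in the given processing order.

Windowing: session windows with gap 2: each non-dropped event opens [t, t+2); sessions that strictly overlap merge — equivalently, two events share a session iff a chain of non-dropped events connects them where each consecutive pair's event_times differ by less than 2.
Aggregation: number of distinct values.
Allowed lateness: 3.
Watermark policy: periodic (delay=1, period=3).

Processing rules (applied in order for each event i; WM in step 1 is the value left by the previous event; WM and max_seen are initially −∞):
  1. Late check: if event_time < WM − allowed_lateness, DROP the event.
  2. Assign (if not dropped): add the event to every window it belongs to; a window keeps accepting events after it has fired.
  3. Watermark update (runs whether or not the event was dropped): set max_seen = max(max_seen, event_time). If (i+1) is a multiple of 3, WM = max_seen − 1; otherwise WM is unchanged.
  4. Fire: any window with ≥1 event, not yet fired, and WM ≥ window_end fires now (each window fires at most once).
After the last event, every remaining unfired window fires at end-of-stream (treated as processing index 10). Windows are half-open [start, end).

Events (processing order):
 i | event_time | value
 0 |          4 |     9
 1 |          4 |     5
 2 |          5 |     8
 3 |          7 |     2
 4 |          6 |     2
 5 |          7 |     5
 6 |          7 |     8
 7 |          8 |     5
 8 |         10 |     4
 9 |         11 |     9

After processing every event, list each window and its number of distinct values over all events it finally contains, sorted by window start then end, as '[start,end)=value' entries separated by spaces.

[4,10)=4 [10,13)=2

i=0 t=4 v=9: → [4,6); WM=−∞
i=1 t=4 v=5: → [4,6); WM=−∞
i=2 t=5 v=8: → [4,7); WM=4
i=3 t=7 v=2: → [7,9); WM=4
i=4 t=6 v=2: → [4,9); WM=4
i=5 t=7 v=5: → [4,9); WM=6
i=6 t=7 v=8: → [4,9); WM=6
i=7 t=8 v=5: → [4,10); WM=6
i=8 t=10 v=4: → [10,12); WM=9
i=9 t=11 v=9: → [10,13); WM=9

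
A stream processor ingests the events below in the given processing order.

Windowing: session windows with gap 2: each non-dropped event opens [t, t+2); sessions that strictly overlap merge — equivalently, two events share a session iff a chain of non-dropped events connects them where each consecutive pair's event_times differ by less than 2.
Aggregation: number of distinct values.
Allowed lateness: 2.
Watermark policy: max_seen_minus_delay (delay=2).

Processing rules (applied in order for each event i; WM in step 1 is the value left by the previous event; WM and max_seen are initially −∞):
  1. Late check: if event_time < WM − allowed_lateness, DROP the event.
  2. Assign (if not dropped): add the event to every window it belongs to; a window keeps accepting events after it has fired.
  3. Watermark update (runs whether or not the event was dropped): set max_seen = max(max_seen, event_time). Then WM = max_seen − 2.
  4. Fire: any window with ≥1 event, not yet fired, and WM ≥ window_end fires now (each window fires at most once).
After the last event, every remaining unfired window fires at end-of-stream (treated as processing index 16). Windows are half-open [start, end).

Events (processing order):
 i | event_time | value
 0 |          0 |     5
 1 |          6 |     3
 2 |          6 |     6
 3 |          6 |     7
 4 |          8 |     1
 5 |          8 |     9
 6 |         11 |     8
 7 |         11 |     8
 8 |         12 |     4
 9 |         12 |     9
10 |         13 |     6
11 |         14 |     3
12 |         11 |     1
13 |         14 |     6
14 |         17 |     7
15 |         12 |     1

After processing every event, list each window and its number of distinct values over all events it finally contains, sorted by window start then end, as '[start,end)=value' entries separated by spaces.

[0,2)=1 [6,8)=3 [8,10)=2 [11,16)=6 [17,19)=1

i=0 t=0 v=5: → [0,2); WM=-2
i=1 t=6 v=3: → [6,8); WM=4
i=2 t=6 v=6: → [6,8); WM=4
i=3 t=6 v=7: → [6,8); WM=4
i=4 t=8 v=1: → [8,10); WM=6
i=5 t=8 v=9: → [8,10); WM=6
i=6 t=11 v=8: → [11,13); WM=9
i=7 t=11 v=8: → [11,13); WM=9
i=8 t=12 v=4: → [11,14); WM=10
i=9 t=12 v=9: → [11,14); WM=10
i=10 t=13 v=6: → [11,15); WM=11
i=11 t=14 v=3: → [11,16); WM=12
i=12 t=11 v=1: → [11,16); WM=12
i=13 t=14 v=6: → [11,16); WM=12
i=14 t=17 v=7: → [17,19); WM=15
i=15 t=12 v=1: DROP (t<15-2); WM=15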